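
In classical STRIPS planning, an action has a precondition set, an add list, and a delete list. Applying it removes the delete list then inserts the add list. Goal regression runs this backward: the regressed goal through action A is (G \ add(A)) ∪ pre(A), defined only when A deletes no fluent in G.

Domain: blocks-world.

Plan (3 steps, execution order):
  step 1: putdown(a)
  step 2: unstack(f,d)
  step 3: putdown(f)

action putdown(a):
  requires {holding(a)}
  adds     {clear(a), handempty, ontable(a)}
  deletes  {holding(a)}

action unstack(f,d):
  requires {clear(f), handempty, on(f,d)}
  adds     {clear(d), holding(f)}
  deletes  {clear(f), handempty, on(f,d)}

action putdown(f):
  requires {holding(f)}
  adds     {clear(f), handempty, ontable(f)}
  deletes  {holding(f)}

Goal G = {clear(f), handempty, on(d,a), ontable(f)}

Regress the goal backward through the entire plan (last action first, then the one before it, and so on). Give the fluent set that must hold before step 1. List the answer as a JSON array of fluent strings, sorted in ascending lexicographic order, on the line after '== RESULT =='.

Regress step by step:
  through step 3 (putdown(f)): drop {clear(f), handempty, ontable(f)}, keep {on(d,a)}, require {holding(f)}
    → {holding(f), on(d,a)}
  through step 2 (unstack(f,d)): drop {holding(f)}, keep {on(d,a)}, require {clear(f), handempty, on(f,d)}
    → {clear(f), handempty, on(d,a), on(f,d)}
  through step 1 (putdown(a)): drop {handempty}, keep {clear(f), on(d,a), on(f,d)}, require {holding(a)}
    → {clear(f), holding(a), on(d,a), on(f,d)}

== RESULT ==
["clear(f)", "holding(a)", "on(d,a)", "on(f,d)"]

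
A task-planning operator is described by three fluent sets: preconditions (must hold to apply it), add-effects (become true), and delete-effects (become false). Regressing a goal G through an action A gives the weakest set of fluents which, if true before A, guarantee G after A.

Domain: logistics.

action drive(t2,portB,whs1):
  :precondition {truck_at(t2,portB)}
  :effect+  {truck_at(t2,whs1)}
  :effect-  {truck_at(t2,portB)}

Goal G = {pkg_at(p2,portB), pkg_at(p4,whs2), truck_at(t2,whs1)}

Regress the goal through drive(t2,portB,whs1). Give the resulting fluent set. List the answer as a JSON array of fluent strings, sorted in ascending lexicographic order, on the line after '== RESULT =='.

Regress:
  G ∩ del = {}  (empty — regression defined)
  G \ add = {pkg_at(p2,portB), pkg_at(p4,whs2), truck_at(t2,whs1)} \ {truck_at(t2,whs1)} = {pkg_at(p2,portB), pkg_at(p4,whs2)}
  ∪ pre   = {pkg_at(p2,portB), pkg_at(p4,whs2)} ∪ {truck_at(t2,portB)}
          = {pkg_at(p2,portB), pkg_at(p4,whs2), truck_at(t2,portB)}

== RESULT ==
["pkg_at(p2,portB)", "pkg_at(p4,whs2)", "truck_at(t2,portB)"]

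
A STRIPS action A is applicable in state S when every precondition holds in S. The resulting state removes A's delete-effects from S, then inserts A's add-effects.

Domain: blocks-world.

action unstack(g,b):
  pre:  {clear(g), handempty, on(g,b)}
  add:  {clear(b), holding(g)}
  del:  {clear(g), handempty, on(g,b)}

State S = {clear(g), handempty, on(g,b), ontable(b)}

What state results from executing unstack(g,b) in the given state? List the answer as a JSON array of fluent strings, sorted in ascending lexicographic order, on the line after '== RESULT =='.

Compute (S \ del) ∪ add:
  pre ⊆ S: {clear(g), handempty, on(g,b)} ⊆ S  — applicable
  S \ del = {ontable(b)}
  ∪ add   = {clear(b), holding(g), ontable(b)}

== RESULT ==
["clear(b)", "holding(g)", "ontable(b)"]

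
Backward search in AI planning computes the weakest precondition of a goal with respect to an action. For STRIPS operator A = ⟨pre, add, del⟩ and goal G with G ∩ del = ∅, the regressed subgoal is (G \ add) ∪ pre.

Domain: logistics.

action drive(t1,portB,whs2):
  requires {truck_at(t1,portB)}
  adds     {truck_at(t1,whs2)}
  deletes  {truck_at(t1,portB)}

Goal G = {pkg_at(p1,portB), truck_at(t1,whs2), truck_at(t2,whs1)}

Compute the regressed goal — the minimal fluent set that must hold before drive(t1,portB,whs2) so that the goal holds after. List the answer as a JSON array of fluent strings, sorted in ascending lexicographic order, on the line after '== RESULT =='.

Compute (G \ add) ∪ pre:
  G ∩ del = {}  (empty — regression defined)
  G \ add = {pkg_at(p1,portB), truck_at(t1,whs2), truck_at(t2,whs1)} \ {truck_at(t1,whs2)} = {pkg_at(p1,portB), truck_at(t2,whs1)}
  ∪ pre   = {pkg_at(p1,portB), truck_at(t2,whs1)} ∪ {truck_at(t1,portB)}
          = {pkg_at(p1,portB), truck_at(t1,portB), truck_at(t2,whs1)}

== RESULT ==
["pkg_at(p1,portB)", "truck_at(t1,portB)", "truck_at(t2,whs1)"]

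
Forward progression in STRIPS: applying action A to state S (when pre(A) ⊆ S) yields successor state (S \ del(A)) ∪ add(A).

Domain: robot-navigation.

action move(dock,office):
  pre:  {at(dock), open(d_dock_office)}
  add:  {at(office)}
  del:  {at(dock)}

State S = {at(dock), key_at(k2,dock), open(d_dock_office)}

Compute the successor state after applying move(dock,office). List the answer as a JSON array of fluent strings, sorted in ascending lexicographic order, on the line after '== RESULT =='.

Progress:
  pre ⊆ S: {at(dock), open(d_dock_office)} ⊆ S  — applicable
  S \ del = {key_at(k2,dock), open(d_dock_office)}
  ∪ add   = {at(office), key_at(k2,dock), open(d_dock_office)}

== RESULT ==
["at(office)", "key_at(k2,dock)", "open(d_dock_office)"]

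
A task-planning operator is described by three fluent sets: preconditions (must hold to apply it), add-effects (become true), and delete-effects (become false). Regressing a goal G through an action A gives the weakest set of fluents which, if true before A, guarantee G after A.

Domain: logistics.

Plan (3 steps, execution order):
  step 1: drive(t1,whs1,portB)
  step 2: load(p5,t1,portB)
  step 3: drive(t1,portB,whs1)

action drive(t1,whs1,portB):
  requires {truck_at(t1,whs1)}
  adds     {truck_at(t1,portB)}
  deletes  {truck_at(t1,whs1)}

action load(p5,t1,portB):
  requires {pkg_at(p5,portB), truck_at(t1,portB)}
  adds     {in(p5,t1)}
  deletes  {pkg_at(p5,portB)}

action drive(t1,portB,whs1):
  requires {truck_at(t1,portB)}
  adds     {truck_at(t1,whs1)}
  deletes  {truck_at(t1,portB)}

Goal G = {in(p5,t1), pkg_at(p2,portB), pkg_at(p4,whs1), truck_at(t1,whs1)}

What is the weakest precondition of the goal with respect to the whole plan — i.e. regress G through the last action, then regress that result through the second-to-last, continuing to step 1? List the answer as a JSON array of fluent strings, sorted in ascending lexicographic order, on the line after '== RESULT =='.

Work backward from the goal:
  through step 3 (drive(t1,portB,whs1)): drop {truck_at(t1,whs1)}, keep {in(p5,t1), pkg_at(p2,portB), pkg_at(p4,whs1)}, require {truck_at(t1,portB)}
    → {in(p5,t1), pkg_at(p2,portB), pkg_at(p4,whs1), truck_at(t1,portB)}
  through step 2 (load(p5,t1,portB)): drop {in(p5,t1)}, keep {pkg_at(p2,portB), pkg_at(p4,whs1), truck_at(t1,portB)}, require {pkg_at(p5,portB), truck_at(t1,portB)}
    → {pkg_at(p2,portB), pkg_at(p4,whs1), pkg_at(p5,portB), truck_at(t1,portB)}
  through step 1 (drive(t1,whs1,portB)): drop {truck_at(t1,portB)}, keep {pkg_at(p2,portB), pkg_at(p4,whs1), pkg_at(p5,portB)}, require {truck_at(t1,whs1)}
    → {pkg_at(p2,portB), pkg_at(p4,whs1), pkg_at(p5,portB), truck_at(t1,whs1)}

== RESULT ==
["pkg_at(p2,portB)", "pkg_at(p4,whs1)", "pkg_at(p5,portB)", "truck_at(t1,whs1)"]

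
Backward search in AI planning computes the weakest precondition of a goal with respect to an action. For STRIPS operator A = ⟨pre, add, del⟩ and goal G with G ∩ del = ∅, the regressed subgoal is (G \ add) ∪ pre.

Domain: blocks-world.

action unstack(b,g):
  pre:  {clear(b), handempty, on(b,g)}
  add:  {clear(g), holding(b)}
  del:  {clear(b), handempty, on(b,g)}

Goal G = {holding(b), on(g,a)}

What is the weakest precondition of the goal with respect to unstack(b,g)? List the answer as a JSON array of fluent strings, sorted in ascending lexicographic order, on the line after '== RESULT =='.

Compute (G \ add) ∪ pre:
  G ∩ del = {}  (empty — regression defined)
  G \ add = {holding(b), on(g,a)} \ {clear(g), holding(b)} = {on(g,a)}
  ∪ pre   = {on(g,a)} ∪ {clear(b), handempty, on(b,g)}
          = {clear(b), handempty, on(b,g), on(g,a)}

== RESULT ==
["clear(b)", "handempty", "on(b,g)", "on(g,a)"]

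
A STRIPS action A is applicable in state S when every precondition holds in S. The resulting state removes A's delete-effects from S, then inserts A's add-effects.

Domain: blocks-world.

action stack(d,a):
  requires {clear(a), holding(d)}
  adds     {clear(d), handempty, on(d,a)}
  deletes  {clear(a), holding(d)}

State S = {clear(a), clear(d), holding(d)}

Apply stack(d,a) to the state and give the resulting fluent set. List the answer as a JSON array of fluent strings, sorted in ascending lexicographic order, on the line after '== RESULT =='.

Progress:
  pre ⊆ S: {clear(a), holding(d)} ⊆ S  — applicable
  S \ del = {clear(d)}
  ∪ add   = {clear(d), handempty, on(d,a)}

== RESULT ==
["clear(d)", "handempty", "on(d,a)"]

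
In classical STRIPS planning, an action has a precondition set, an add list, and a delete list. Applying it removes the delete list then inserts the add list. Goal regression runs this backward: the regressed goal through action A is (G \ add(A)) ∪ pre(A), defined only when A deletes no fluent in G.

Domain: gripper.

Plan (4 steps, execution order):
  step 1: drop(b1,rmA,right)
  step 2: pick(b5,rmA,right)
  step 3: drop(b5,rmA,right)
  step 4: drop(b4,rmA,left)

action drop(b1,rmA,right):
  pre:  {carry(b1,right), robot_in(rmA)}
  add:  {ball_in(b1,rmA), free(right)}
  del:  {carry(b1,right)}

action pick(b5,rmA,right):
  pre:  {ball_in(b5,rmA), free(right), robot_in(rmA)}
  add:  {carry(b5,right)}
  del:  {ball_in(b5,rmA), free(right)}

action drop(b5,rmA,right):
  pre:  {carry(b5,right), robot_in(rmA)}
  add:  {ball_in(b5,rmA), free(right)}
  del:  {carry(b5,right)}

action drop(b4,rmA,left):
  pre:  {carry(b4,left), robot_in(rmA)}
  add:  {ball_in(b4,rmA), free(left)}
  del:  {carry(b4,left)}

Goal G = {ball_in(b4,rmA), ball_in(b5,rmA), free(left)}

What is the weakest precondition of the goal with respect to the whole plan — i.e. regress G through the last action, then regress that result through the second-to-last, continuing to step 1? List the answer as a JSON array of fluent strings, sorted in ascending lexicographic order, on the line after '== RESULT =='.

Work backward from the goal:
  through step 4 (drop(b4,rmA,left)): drop {ball_in(b4,rmA), free(left)}, keep {ball_in(b5,rmA)}, require {carry(b4,left), robot_in(rmA)}
    → {ball_in(b5,rmA), carry(b4,left), robot_in(rmA)}
  through step 3 (drop(b5,rmA,right)): drop {ball_in(b5,rmA)}, keep {carry(b4,left), robot_in(rmA)}, require {carry(b5,right), robot_in(rmA)}
    → {carry(b4,left), carry(b5,right), robot_in(rmA)}
  through step 2 (pick(b5,rmA,right)): drop {carry(b5,right)}, keep {carry(b4,left), robot_in(rmA)}, require {ball_in(b5,rmA), free(right), robot_in(rmA)}
    → {ball_in(b5,rmA), carry(b4,left), free(right), robot_in(rmA)}
  through step 1 (drop(b1,rmA,right)): drop {free(right)}, keep {ball_in(b5,rmA), carry(b4,left), robot_in(rmA)}, require {carry(b1,right), robot_in(rmA)}
    → {ball_in(b5,rmA), carry(b1,right), carry(b4,left), robot_in(rmA)}

== RESULT ==
["ball_in(b5,rmA)", "carry(b1,right)", "carry(b4,left)", "robot_in(rmA)"]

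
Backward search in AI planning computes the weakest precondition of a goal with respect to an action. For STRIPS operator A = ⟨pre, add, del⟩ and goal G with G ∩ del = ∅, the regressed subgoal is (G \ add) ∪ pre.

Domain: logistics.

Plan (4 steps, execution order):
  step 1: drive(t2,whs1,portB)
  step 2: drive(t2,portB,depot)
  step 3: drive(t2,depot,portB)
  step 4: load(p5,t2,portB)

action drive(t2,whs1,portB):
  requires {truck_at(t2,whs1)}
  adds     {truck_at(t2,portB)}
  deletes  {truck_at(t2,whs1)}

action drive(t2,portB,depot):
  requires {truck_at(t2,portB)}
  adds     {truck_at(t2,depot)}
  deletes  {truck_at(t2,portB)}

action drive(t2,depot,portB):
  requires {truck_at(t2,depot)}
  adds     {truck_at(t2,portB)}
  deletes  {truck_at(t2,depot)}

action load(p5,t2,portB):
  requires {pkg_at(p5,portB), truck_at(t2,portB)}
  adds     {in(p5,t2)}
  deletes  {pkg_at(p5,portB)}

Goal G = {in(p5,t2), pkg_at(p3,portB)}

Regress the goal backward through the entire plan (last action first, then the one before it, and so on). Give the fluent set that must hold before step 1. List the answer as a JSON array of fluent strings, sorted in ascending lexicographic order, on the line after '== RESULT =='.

Regress step by step:
  through step 4 (load(p5,t2,portB)): drop {in(p5,t2)}, keep {pkg_at(p3,portB)}, require {pkg_at(p5,portB), truck_at(t2,portB)}
    → {pkg_at(p3,portB), pkg_at(p5,portB), truck_at(t2,portB)}
  through step 3 (drive(t2,depot,portB)): drop {truck_at(t2,portB)}, keep {pkg_at(p3,portB), pkg_at(p5,portB)}, require {truck_at(t2,depot)}
    → {pkg_at(p3,portB), pkg_at(p5,portB), truck_at(t2,depot)}
  through step 2 (drive(t2,portB,depot)): drop {truck_at(t2,depot)}, keep {pkg_at(p3,portB), pkg_at(p5,portB)}, require {truck_at(t2,portB)}
    → {pkg_at(p3,portB), pkg_at(p5,portB), truck_at(t2,portB)}
  through step 1 (drive(t2,whs1,portB)): drop {truck_at(t2,portB)}, keep {pkg_at(p3,portB), pkg_at(p5,portB)}, require {truck_at(t2,whs1)}
    → {pkg_at(p3,portB), pkg_at(p5,portB), truck_at(t2,whs1)}

== RESULT ==
["pkg_at(p3,portB)", "pkg_at(p5,portB)", "truck_at(t2,whs1)"]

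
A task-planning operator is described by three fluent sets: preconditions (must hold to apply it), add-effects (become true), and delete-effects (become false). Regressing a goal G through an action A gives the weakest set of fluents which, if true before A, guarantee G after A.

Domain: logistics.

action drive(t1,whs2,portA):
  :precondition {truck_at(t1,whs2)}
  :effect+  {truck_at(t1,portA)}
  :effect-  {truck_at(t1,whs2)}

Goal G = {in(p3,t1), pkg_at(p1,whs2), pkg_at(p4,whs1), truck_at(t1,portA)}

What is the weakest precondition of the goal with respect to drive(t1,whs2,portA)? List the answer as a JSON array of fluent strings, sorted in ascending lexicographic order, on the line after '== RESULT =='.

Regress:
  G ∩ del = {}  (empty — regression defined)
  G \ add = {in(p3,t1), pkg_at(p1,whs2), pkg_at(p4,whs1), truck_at(t1,portA)} \ {truck_at(t1,portA)} = {in(p3,t1), pkg_at(p1,whs2), pkg_at(p4,whs1)}
  ∪ pre   = {in(p3,t1), pkg_at(p1,whs2), pkg_at(p4,whs1)} ∪ {truck_at(t1,whs2)}
          = {in(p3,t1), pkg_at(p1,whs2), pkg_at(p4,whs1), truck_at(t1,whs2)}

== RESULT ==
["in(p3,t1)", "pkg_at(p1,whs2)", "pkg_at(p4,whs1)", "truck_at(t1,whs2)"]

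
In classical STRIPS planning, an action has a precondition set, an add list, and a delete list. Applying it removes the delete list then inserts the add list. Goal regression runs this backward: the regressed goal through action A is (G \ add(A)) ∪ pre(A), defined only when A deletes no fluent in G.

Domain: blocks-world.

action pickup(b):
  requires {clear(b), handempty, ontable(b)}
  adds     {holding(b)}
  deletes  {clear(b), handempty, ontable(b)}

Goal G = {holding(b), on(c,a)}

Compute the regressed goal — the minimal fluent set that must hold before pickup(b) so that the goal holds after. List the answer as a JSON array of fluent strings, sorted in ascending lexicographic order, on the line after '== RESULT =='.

Compute (G \ add) ∪ pre:
  G ∩ del = {}  (empty — regression defined)
  G \ add = {holding(b), on(c,a)} \ {holding(b)} = {on(c,a)}
  ∪ pre   = {on(c,a)} ∪ {clear(b), handempty, ontable(b)}
          = {clear(b), handempty, on(c,a), ontable(b)}

== RESULT ==
["clear(b)", "handempty", "on(c,a)", "ontable(b)"]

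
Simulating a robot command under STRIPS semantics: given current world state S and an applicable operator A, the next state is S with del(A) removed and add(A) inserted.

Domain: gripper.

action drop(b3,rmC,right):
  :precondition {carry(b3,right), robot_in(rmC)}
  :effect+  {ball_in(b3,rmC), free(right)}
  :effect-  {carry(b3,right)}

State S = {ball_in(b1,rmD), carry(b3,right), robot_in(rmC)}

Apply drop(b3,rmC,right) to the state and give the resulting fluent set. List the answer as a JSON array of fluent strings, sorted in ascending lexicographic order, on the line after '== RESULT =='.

Progress:
  pre ⊆ S: {carry(b3,right), robot_in(rmC)} ⊆ S  — applicable
  S \ del = {ball_in(b1,rmD), robot_in(rmC)}
  ∪ add   = {ball_in(b1,rmD), ball_in(b3,rmC), free(right), robot_in(rmC)}

== RESULT ==
["ball_in(b1,rmD)", "ball_in(b3,rmC)", "free(right)", "robot_in(rmC)"]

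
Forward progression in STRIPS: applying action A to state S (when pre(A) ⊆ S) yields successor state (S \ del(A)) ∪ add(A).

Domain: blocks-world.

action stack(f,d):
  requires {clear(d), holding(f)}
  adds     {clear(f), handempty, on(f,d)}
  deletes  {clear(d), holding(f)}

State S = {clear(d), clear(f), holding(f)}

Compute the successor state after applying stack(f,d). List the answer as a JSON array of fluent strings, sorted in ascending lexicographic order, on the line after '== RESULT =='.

Progress:
  pre ⊆ S: {clear(d), holding(f)} ⊆ S  — applicable
  S \ del = {clear(f)}
  ∪ add   = {clear(f), handempty, on(f,d)}

== RESULT ==
["clear(f)", "handempty", "on(f,d)"]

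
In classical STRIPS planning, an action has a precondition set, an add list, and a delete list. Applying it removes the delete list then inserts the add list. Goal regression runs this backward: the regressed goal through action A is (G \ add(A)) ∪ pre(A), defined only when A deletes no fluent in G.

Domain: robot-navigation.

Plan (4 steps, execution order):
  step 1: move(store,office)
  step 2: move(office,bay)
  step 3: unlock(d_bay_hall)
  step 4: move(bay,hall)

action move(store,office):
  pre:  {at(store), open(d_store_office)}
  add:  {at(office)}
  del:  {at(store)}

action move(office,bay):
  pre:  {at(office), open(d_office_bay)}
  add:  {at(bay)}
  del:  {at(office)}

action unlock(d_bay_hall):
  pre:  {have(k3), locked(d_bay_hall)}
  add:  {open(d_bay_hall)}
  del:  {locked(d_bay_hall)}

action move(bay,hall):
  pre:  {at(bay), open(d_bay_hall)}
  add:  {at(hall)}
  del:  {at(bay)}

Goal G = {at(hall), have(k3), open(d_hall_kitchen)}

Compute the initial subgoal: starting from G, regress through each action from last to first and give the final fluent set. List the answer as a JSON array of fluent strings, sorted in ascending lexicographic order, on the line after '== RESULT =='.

Work backward from the goal:
  through step 4 (move(bay,hall)): drop {at(hall)}, keep {have(k3), open(d_hall_kitchen)}, require {at(bay), open(d_bay_hall)}
    → {at(bay), have(k3), open(d_bay_hall), open(d_hall_kitchen)}
  through step 3 (unlock(d_bay_hall)): drop {open(d_bay_hall)}, keep {at(bay), have(k3), open(d_hall_kitchen)}, require {have(k3), locked(d_bay_hall)}
    → {at(bay), have(k3), locked(d_bay_hall), open(d_hall_kitchen)}
  through step 2 (move(office,bay)): drop {at(bay)}, keep {have(k3), locked(d_bay_hall), open(d_hall_kitchen)}, require {at(office), open(d_office_bay)}
    → {at(office), have(k3), locked(d_bay_hall), open(d_hall_kitchen), open(d_office_bay)}
  through step 1 (move(store,office)): drop {at(office)}, keep {have(k3), locked(d_bay_hall), open(d_hall_kitchen), open(d_office_bay)}, require {at(store), open(d_store_office)}
    → {at(store), have(k3), locked(d_bay_hall), open(d_hall_kitchen), open(d_office_bay), open(d_store_office)}

== RESULT ==
["at(store)", "have(k3)", "locked(d_bay_hall)", "open(d_hall_kitchen)", "open(d_office_bay)", "open(d_store_office)"]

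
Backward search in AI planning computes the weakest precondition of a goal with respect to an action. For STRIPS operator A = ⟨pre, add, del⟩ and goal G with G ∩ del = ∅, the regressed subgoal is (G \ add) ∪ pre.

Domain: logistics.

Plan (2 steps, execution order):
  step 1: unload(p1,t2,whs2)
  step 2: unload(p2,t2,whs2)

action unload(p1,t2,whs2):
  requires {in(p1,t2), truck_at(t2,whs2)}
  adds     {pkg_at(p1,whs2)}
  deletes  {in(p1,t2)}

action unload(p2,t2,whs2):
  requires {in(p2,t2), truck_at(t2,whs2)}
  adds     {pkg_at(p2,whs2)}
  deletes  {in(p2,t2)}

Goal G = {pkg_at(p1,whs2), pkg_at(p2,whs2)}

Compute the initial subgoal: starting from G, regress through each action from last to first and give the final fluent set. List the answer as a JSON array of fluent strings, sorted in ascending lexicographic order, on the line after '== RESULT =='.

Work backward from the goal:
  through step 2 (unload(p2,t2,whs2)): drop {pkg_at(p2,whs2)}, keep {pkg_at(p1,whs2)}, require {in(p2,t2), truck_at(t2,whs2)}
    → {in(p2,t2), pkg_at(p1,whs2), truck_at(t2,whs2)}
  through step 1 (unload(p1,t2,whs2)): drop {pkg_at(p1,whs2)}, keep {in(p2,t2), truck_at(t2,whs2)}, require {in(p1,t2), truck_at(t2,whs2)}
    → {in(p1,t2), in(p2,t2), truck_at(t2,whs2)}

== RESULT ==
["in(p1,t2)", "in(p2,t2)", "truck_at(t2,whs2)"]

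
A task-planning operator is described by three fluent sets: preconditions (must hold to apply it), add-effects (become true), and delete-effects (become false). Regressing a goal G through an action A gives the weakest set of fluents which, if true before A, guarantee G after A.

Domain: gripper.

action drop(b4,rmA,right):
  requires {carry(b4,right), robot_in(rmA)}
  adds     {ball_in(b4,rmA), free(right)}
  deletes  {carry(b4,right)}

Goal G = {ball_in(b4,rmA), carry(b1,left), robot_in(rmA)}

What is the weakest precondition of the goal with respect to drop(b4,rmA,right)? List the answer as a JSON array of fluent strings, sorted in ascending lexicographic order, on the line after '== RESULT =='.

Regress:
  G ∩ del = {}  (empty — regression defined)
  G \ add = {ball_in(b4,rmA), carry(b1,left), robot_in(rmA)} \ {ball_in(b4,rmA), free(right)} = {carry(b1,left), robot_in(rmA)}
  ∪ pre   = {carry(b1,left), robot_in(rmA)} ∪ {carry(b4,right), robot_in(rmA)}
          = {carry(b1,left), carry(b4,right), robot_in(rmA)}

== RESULT ==
["carry(b1,left)", "carry(b4,right)", "robot_in(rmA)"]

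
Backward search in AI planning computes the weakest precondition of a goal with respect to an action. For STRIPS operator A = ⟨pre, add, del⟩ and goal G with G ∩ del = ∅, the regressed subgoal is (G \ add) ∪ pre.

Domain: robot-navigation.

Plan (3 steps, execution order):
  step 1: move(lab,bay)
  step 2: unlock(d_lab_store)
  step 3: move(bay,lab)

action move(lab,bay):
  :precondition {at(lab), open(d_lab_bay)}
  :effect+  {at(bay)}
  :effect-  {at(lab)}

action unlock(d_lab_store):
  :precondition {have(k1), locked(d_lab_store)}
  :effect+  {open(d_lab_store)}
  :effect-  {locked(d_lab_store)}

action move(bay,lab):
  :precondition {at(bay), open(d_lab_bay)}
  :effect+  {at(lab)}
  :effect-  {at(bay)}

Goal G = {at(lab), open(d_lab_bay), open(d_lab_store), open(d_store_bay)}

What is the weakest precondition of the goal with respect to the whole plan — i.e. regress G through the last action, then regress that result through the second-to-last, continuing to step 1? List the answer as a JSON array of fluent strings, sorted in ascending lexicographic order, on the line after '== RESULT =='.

Work backward from the goal:
  through step 3 (move(bay,lab)): drop {at(lab)}, keep {open(d_lab_bay), open(d_lab_store), open(d_store_bay)}, require {at(bay), open(d_lab_bay)}
    → {at(bay), open(d_lab_bay), open(d_lab_store), open(d_store_bay)}
  through step 2 (unlock(d_lab_store)): drop {open(d_lab_store)}, keep {at(bay), open(d_lab_bay), open(d_store_bay)}, require {have(k1), locked(d_lab_store)}
    → {at(bay), have(k1), locked(d_lab_store), open(d_lab_bay), open(d_store_bay)}
  through step 1 (move(lab,bay)): drop {at(bay)}, keep {have(k1), locked(d_lab_store), open(d_lab_bay), open(d_store_bay)}, require {at(lab), open(d_lab_bay)}
    → {at(lab), have(k1), locked(d_lab_store), open(d_lab_bay), open(d_store_bay)}

== RESULT ==
["at(lab)", "have(k1)", "locked(d_lab_store)", "open(d_lab_bay)", "open(d_store_bay)"]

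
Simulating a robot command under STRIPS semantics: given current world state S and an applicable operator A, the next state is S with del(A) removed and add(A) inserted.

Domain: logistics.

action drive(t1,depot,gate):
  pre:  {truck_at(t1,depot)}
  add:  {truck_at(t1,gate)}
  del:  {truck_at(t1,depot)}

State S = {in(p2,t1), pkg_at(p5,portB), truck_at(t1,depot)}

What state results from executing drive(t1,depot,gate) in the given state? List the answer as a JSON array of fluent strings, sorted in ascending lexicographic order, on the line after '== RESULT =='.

Progress:
  pre ⊆ S: {truck_at(t1,depot)} ⊆ S  — applicable
  S \ del = {in(p2,t1), pkg_at(p5,portB)}
  ∪ add   = {in(p2,t1), pkg_at(p5,portB), truck_at(t1,gate)}

== RESULT ==
["in(p2,t1)", "pkg_at(p5,portB)", "truck_at(t1,gate)"]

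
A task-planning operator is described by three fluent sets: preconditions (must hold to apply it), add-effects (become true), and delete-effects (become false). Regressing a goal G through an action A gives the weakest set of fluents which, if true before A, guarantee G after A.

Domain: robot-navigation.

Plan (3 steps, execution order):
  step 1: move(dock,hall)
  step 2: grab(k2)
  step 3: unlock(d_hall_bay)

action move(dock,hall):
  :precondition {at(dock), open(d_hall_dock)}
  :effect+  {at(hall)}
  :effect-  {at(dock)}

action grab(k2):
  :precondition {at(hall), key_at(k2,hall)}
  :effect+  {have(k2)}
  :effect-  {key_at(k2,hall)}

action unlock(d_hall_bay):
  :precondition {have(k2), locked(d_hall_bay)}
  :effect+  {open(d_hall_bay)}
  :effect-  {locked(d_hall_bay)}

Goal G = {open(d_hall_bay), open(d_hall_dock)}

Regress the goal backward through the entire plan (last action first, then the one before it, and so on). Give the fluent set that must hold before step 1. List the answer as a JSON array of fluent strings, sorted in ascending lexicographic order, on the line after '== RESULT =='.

Work backward from the goal:
  through step 3 (unlock(d_hall_bay)): drop {open(d_hall_bay)}, keep {open(d_hall_dock)}, require {have(k2), locked(d_hall_bay)}
    → {have(k2), locked(d_hall_bay), open(d_hall_dock)}
  through step 2 (grab(k2)): drop {have(k2)}, keep {locked(d_hall_bay), open(d_hall_dock)}, require {at(hall), key_at(k2,hall)}
    → {at(hall), key_at(k2,hall), locked(d_hall_bay), open(d_hall_dock)}
  through step 1 (move(dock,hall)): drop {at(hall)}, keep {key_at(k2,hall), locked(d_hall_bay), open(d_hall_dock)}, require {at(dock), open(d_hall_dock)}
    → {at(dock), key_at(k2,hall), locked(d_hall_bay), open(d_hall_dock)}

== RESULT ==
["at(dock)", "key_at(k2,hall)", "locked(d_hall_bay)", "open(d_hall_dock)"]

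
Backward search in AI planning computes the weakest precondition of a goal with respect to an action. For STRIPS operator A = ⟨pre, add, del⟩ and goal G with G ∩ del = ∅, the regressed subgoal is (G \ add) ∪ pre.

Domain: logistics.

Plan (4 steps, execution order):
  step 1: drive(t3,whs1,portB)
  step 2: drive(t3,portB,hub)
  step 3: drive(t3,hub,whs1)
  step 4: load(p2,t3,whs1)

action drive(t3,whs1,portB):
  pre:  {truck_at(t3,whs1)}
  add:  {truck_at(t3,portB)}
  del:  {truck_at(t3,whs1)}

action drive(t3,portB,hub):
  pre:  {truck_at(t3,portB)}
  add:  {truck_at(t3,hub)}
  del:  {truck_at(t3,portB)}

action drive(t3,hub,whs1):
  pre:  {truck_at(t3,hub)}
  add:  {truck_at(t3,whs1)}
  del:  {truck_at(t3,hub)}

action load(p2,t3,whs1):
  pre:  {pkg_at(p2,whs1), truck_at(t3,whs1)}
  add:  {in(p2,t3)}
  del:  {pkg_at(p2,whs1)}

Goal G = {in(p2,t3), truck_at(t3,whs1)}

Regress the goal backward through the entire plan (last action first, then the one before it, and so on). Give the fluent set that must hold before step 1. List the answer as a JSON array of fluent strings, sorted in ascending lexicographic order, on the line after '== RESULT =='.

Regress step by step:
  through step 4 (load(p2,t3,whs1)): drop {in(p2,t3)}, keep {truck_at(t3,whs1)}, require {pkg_at(p2,whs1), truck_at(t3,whs1)}
    → {pkg_at(p2,whs1), truck_at(t3,whs1)}
  through step 3 (drive(t3,hub,whs1)): drop {truck_at(t3,whs1)}, keep {pkg_at(p2,whs1)}, require {truck_at(t3,hub)}
    → {pkg_at(p2,whs1), truck_at(t3,hub)}
  through step 2 (drive(t3,portB,hub)): drop {truck_at(t3,hub)}, keep {pkg_at(p2,whs1)}, require {truck_at(t3,portB)}
    → {pkg_at(p2,whs1), truck_at(t3,portB)}
  through step 1 (drive(t3,whs1,portB)): drop {truck_at(t3,portB)}, keep {pkg_at(p2,whs1)}, require {truck_at(t3,whs1)}
    → {pkg_at(p2,whs1), truck_at(t3,whs1)}

== RESULT ==
["pkg_at(p2,whs1)", "truck_at(t3,whs1)"]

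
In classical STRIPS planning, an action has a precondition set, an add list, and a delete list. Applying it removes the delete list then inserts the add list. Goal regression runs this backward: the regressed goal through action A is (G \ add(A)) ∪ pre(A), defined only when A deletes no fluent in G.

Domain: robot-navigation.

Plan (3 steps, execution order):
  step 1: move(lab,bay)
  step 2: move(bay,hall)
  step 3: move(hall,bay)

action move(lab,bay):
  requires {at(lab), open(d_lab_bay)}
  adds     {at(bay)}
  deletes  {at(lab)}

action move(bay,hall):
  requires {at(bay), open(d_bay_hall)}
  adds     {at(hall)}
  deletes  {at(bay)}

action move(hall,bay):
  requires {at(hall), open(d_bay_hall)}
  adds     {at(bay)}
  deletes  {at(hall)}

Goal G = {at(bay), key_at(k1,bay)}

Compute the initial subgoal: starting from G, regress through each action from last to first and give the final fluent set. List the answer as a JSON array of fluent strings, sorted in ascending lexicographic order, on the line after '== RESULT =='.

Work backward from the goal:
  through step 3 (move(hall,bay)): drop {at(bay)}, keep {key_at(k1,bay)}, require {at(hall), open(d_bay_hall)}
    → {at(hall), key_at(k1,bay), open(d_bay_hall)}
  through step 2 (move(bay,hall)): drop {at(hall)}, keep {key_at(k1,bay), open(d_bay_hall)}, require {at(bay), open(d_bay_hall)}
    → {at(bay), key_at(k1,bay), open(d_bay_hall)}
  through step 1 (move(lab,bay)): drop {at(bay)}, keep {key_at(k1,bay), open(d_bay_hall)}, require {at(lab), open(d_lab_bay)}
    → {at(lab), key_at(k1,bay), open(d_bay_hall), open(d_lab_bay)}

== RESULT ==
["at(lab)", "key_at(k1,bay)", "open(d_bay_hall)", "open(d_lab_bay)"]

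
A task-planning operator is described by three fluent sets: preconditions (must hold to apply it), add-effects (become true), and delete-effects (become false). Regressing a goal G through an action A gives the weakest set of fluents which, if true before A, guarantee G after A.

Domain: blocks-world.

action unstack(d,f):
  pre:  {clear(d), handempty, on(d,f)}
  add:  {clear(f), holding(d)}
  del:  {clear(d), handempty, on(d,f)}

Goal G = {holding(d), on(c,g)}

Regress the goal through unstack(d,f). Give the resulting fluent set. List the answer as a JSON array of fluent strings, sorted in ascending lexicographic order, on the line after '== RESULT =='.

Regress:
  G ∩ del = {}  (empty — regression defined)
  G \ add = {holding(d), on(c,g)} \ {clear(f), holding(d)} = {on(c,g)}
  ∪ pre   = {on(c,g)} ∪ {clear(d), handempty, on(d,f)}
          = {clear(d), handempty, on(c,g), on(d,f)}

== RESULT ==
["clear(d)", "handempty", "on(c,g)", "on(d,f)"]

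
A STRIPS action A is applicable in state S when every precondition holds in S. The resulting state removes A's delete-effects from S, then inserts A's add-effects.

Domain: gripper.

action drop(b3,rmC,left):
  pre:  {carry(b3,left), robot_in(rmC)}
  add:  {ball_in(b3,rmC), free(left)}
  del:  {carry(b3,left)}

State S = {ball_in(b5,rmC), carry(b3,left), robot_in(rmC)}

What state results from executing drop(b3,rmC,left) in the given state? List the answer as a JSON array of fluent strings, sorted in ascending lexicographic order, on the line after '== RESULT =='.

Compute (S \ del) ∪ add:
  pre ⊆ S: {carry(b3,left), robot_in(rmC)} ⊆ S  — applicable
  S \ del = {ball_in(b5,rmC), robot_in(rmC)}
  ∪ add   = {ball_in(b3,rmC), ball_in(b5,rmC), free(left), robot_in(rmC)}

== RESULT ==
["ball_in(b3,rmC)", "ball_in(b5,rmC)", "free(left)", "robot_in(rmC)"]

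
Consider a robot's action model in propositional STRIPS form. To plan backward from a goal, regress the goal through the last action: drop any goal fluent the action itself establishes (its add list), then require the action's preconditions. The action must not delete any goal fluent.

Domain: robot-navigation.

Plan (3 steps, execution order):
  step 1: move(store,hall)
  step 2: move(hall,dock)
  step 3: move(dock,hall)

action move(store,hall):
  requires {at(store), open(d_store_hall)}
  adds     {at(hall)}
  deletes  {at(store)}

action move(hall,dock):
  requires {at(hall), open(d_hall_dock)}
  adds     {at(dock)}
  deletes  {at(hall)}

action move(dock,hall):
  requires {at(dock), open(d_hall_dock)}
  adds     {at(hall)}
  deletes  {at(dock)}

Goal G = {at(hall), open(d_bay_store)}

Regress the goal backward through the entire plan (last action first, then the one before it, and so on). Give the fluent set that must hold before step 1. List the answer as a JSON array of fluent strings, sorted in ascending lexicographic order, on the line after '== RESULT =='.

Regress step by step:
  through step 3 (move(dock,hall)): drop {at(hall)}, keep {open(d_bay_store)}, require {at(dock), open(d_hall_dock)}
    → {at(dock), open(d_bay_store), open(d_hall_dock)}
  through step 2 (move(hall,dock)): drop {at(dock)}, keep {open(d_bay_store), open(d_hall_dock)}, require {at(hall), open(d_hall_dock)}
    → {at(hall), open(d_bay_store), open(d_hall_dock)}
  through step 1 (move(store,hall)): drop {at(hall)}, keep {open(d_bay_store), open(d_hall_dock)}, require {at(store), open(d_store_hall)}
    → {at(store), open(d_bay_store), open(d_hall_dock), open(d_store_hall)}

== RESULT ==
["at(store)", "open(d_bay_store)", "open(d_hall_dock)", "open(d_store_hall)"]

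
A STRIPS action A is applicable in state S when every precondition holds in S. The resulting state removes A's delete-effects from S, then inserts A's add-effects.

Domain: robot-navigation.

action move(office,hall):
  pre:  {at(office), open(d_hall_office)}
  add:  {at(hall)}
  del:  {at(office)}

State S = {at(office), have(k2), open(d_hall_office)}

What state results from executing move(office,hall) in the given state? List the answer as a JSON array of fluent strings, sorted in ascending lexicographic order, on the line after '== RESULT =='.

Compute (S \ del) ∪ add:
  pre ⊆ S: {at(office), open(d_hall_office)} ⊆ S  — applicable
  S \ del = {have(k2), open(d_hall_office)}
  ∪ add   = {at(hall), have(k2), open(d_hall_office)}

== RESULT ==
["at(hall)", "have(k2)", "open(d_hall_office)"]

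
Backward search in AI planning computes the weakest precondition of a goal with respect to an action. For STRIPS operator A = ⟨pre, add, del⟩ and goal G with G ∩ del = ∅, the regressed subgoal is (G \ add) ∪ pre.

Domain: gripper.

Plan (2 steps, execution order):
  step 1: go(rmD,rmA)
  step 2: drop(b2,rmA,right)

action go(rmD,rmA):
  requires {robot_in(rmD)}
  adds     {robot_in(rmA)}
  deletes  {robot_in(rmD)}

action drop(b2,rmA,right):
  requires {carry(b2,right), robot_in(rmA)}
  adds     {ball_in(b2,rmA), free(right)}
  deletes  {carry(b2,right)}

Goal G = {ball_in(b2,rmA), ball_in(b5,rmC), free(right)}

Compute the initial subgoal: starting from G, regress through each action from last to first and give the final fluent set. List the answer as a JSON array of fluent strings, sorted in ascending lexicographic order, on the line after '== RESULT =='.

Work backward from the goal:
  through step 2 (drop(b2,rmA,right)): drop {ball_in(b2,rmA), free(right)}, keep {ball_in(b5,rmC)}, require {carry(b2,right), robot_in(rmA)}
    → {ball_in(b5,rmC), carry(b2,right), robot_in(rmA)}
  through step 1 (go(rmD,rmA)): drop {robot_in(rmA)}, keep {ball_in(b5,rmC), carry(b2,right)}, require {robot_in(rmD)}
    → {ball_in(b5,rmC), carry(b2,right), robot_in(rmD)}

== RESULT ==
["ball_in(b5,rmC)", "carry(b2,right)", "robot_in(rmD)"]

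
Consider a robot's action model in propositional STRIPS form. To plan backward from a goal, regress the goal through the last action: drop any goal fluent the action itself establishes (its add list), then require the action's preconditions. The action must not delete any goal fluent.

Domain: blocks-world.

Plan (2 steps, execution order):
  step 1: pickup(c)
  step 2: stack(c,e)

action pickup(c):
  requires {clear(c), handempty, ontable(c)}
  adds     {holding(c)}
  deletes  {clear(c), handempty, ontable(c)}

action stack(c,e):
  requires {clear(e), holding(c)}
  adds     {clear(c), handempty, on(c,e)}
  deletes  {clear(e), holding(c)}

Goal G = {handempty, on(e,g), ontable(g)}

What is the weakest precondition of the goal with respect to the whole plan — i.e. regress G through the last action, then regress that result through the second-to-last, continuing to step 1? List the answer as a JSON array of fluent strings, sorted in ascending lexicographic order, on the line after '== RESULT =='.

Regress step by step:
  through step 2 (stack(c,e)): drop {handempty}, keep {on(e,g), ontable(g)}, require {clear(e), holding(c)}
    → {clear(e), holding(c), on(e,g), ontable(g)}
  through step 1 (pickup(c)): drop {holding(c)}, keep {clear(e), on(e,g), ontable(g)}, require {clear(c), handempty, ontable(c)}
    → {clear(c), clear(e), handempty, on(e,g), ontable(c), ontable(g)}

== RESULT ==
["clear(c)", "clear(e)", "handempty", "on(e,g)", "ontable(c)", "ontable(g)"]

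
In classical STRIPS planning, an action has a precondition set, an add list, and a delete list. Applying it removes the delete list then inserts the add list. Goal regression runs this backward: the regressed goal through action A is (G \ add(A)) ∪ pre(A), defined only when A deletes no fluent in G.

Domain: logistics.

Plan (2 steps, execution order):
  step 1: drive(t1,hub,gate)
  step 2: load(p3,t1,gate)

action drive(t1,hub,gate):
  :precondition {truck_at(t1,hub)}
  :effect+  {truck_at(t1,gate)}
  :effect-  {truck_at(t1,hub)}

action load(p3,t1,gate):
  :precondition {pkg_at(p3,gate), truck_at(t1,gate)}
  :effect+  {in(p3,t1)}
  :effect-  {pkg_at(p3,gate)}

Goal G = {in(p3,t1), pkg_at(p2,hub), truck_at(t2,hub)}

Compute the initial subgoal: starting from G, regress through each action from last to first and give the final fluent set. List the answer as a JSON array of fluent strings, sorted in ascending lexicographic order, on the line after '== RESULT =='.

Regress step by step:
  through step 2 (load(p3,t1,gate)): drop {in(p3,t1)}, keep {pkg_at(p2,hub), truck_at(t2,hub)}, require {pkg_at(p3,gate), truck_at(t1,gate)}
    → {pkg_at(p2,hub), pkg_at(p3,gate), truck_at(t1,gate), truck_at(t2,hub)}
  through step 1 (drive(t1,hub,gate)): drop {truck_at(t1,gate)}, keep {pkg_at(p2,hub), pkg_at(p3,gate), truck_at(t2,hub)}, require {truck_at(t1,hub)}
    → {pkg_at(p2,hub), pkg_at(p3,gate), truck_at(t1,hub), truck_at(t2,hub)}

== RESULT ==
["pkg_at(p2,hub)", "pkg_at(p3,gate)", "truck_at(t1,hub)", "truck_at(t2,hub)"]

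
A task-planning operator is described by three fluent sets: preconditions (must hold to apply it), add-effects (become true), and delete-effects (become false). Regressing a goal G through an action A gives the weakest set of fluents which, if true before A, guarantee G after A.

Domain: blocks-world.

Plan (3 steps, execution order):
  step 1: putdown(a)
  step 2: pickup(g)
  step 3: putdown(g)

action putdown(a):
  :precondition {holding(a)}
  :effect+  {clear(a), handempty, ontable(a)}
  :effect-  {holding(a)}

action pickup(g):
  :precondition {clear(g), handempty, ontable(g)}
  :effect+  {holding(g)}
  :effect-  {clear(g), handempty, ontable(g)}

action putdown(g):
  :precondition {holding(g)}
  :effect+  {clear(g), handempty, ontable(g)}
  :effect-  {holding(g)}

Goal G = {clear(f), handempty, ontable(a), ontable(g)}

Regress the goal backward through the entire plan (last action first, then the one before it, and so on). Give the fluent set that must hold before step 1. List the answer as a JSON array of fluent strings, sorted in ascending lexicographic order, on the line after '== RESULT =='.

Regress step by step:
  through step 3 (putdown(g)): drop {handempty, ontable(g)}, keep {clear(f), ontable(a)}, require {holding(g)}
    → {clear(f), holding(g), ontable(a)}
  through step 2 (pickup(g)): drop {holding(g)}, keep {clear(f), ontable(a)}, require {clear(g), handempty, ontable(g)}
    → {clear(f), clear(g), handempty, ontable(a), ontable(g)}
  through step 1 (putdown(a)): drop {handempty, ontable(a)}, keep {clear(f), clear(g), ontable(g)}, require {holding(a)}
    → {clear(f), clear(g), holding(a), ontable(g)}

== RESULT ==
["clear(f)", "clear(g)", "holding(a)", "ontable(g)"]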